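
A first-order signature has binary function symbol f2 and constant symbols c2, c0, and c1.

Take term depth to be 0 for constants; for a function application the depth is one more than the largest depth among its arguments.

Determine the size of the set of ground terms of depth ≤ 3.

Let N_k count ground terms of depth at most k. Each non-constant term of depth ≤ k is some function symbol applied to depth-≤(k−1) arguments, giving N_k = 3 + N_{k-1}^2.
N_0 = 3
N_1 = 3 + 3^2 = 12
N_2 = 3 + 12^2 = 147
N_3 = 3 + 147^2 = 21612

21612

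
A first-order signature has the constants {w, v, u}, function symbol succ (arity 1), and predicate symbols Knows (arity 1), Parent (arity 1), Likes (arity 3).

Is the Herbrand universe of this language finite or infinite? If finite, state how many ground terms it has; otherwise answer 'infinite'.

infinite

The signature has at least one function symbol (succ, arity 1) and at least one constant (w).
Iterating succ gives infinitely many distinct ground terms: w, succ(w), succ(succ(w)), ...
So the Herbrand universe is infinite.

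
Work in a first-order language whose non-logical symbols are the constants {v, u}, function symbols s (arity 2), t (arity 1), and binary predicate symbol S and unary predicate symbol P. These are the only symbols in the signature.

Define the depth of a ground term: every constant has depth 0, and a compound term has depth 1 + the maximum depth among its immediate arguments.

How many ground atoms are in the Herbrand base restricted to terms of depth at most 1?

72

First count ground terms of depth ≤ 1.
Let N_k count ground terms of depth at most k. Each non-constant term of depth ≤ k is some function symbol applied to depth-≤(k−1) arguments, giving N_k = 2 + N_{k-1}^2 + N_{k-1}.
N_0 = 2
N_1 = 2 + 2^2 + 2 = 8
Explicitly: v, u, s(v, v), s(v, u), s(u, v), s(u, u), t(v), t(u).
So |H| = 8.
Ground atoms are formed by filling each argument slot of a predicate with a term from H, so an r-ary predicate gives |H|^r atoms:
  S: 8^2 = 64;  P: 8
Total ground atoms: 64 + 8 = 72.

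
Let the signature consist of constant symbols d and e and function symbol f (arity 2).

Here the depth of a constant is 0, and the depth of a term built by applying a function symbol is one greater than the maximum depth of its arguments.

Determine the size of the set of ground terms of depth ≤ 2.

38

Count level by level. With function symbols f/2, the terms of depth ≤ k are the 2 constants together with each function applied to depth-≤(k−1) tuples, so N_k = 2 + N_{k-1}^2.
N_0 = 2
N_1 = 2 + 2^2 = 6
N_2 = 2 + 6^2 = 38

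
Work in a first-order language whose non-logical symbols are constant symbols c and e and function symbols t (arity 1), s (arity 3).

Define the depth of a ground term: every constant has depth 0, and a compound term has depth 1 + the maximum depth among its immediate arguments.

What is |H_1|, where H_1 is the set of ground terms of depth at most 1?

12

Write N_k for the number of ground terms of depth ≤ k. A term of depth ≤ k is either a constant or a function symbol applied to arguments of depth ≤ k−1, so N_k = 2 + N_{k-1} + N_{k-1}^3.
N_0 = 2
N_1 = 2 + 2 + 2^3 = 12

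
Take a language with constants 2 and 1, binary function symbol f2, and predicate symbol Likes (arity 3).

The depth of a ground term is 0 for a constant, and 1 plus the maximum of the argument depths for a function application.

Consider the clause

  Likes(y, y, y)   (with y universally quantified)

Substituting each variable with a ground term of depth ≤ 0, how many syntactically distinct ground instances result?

2

Ground terms of depth ≤ 0:
  If N_k denotes the number of depth-≤k ground terms, the 2 constants give N_0 = 2, and each function symbol of arity r contributes N_{k-1}^r new terms at level k: N_k = 2 + N_{k-1}^2.
  N_0 = 2
  Explicitly: 2, 1.
So there are 2 ground terms available for substitution.
There is 1 variable to instantiate (y),  occurring in at least one literal, so different choices give different ground instances.
Number of ground instances = 2.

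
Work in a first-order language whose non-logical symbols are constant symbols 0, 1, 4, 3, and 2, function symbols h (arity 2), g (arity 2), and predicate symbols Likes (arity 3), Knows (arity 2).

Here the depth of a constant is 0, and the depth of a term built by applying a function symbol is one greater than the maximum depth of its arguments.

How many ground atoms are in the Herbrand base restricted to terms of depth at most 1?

First count ground terms of depth ≤ 1.
Let N_k = |{terms of depth ≤ k}|. Then N_0 = 5 and N_k = 5 + N_{k-1}^2 + N_{k-1}^2 for k ≥ 1 (one summand per function symbol, arity giving the exponent).
N_0 = 5
N_1 = 5 + 5^2 + 5^2 = 55
So |H| = 55.
For each predicate symbol, the number of ground atoms is |H| raised to its arity; summing:
  Likes: 55^3 = 166375;  Knows: 55^2 = 3025
Total ground atoms: 166375 + 3025 = 169400.

169400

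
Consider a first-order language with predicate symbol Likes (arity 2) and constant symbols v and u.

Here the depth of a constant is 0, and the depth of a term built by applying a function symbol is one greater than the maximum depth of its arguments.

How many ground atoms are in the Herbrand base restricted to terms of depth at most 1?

4

First count ground terms of depth ≤ 1.
With no function symbols every ground term is a constant, so there are exactly 2 ground terms at every depth bound.
N_0 = 2
N_1 = 2
Explicitly: v, u.
So |H| = 2.
Ground atoms are formed by filling each argument slot of a predicate with a term from H, so an r-ary predicate gives |H|^r atoms:
  Likes: 2^2 = 4
Total ground atoms: 4.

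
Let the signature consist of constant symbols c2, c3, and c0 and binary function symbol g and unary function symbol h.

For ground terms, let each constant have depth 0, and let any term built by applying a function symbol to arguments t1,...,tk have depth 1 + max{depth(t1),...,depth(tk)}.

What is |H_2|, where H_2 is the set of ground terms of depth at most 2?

243

Write N_k for the number of ground terms of depth ≤ k. A term of depth ≤ k is either a constant or a function symbol applied to arguments of depth ≤ k−1, so N_k = 3 + N_{k-1}^2 + N_{k-1}.
N_0 = 3
N_1 = 3 + 3^2 + 3 = 15
N_2 = 3 + 15^2 + 15 = 243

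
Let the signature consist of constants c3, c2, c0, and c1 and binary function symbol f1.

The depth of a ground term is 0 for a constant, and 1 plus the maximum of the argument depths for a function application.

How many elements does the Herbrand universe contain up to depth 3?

163220

Write N_k for the number of ground terms of depth ≤ k. A term of depth ≤ k is either a constant or a function symbol applied to arguments of depth ≤ k−1, so N_k = 4 + N_{k-1}^2.
N_0 = 4
N_1 = 4 + 4^2 = 20
N_2 = 4 + 20^2 = 404
N_3 = 4 + 404^2 = 163220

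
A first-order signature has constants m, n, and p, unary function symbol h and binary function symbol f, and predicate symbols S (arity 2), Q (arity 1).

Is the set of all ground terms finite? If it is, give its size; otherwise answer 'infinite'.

The signature has at least one function symbol (h, arity 1) and at least one constant (m).
Iterating h gives infinitely many distinct ground terms: m, h(m), h(h(m)), ...
So the Herbrand universe is infinite.

infinite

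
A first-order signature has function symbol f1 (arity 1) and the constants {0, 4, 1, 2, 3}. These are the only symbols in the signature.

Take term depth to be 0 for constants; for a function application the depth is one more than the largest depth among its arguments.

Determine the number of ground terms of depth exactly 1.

5

Let N_k = |{terms of depth ≤ k}|. Then N_0 = 5 and N_k = 5 + N_{k-1} for k ≥ 1 (one summand per function symbol, arity giving the exponent).
N_0 = 5
N_1 = 5 + 5 = 10
Terms of depth exactly 1: N_1 − N_0 = 10 − 5 = 5.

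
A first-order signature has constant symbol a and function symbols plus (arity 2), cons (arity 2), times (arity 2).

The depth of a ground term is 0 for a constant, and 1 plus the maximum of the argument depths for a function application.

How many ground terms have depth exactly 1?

3

Count level by level. With function symbols plus/2, cons/2, times/2, the terms of depth ≤ k are the 1 constant together with each function applied to depth-≤(k−1) tuples, so N_k = 1 + N_{k-1}^2 + N_{k-1}^2 + N_{k-1}^2.
N_0 = 1
N_1 = 1 + 1^2 + 1^2 + 1^2 = 4
Terms of depth exactly 1: N_1 − N_0 = 4 − 1 = 3.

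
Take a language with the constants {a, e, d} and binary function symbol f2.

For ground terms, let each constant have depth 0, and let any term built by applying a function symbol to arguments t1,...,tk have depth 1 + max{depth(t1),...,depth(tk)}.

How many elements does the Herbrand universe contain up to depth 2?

Let N_k = |{terms of depth ≤ k}|. Then N_0 = 3 and N_k = 3 + N_{k-1}^2 for k ≥ 1 (one summand per function symbol, arity giving the exponent).
N_0 = 3
N_1 = 3 + 3^2 = 12
N_2 = 3 + 12^2 = 147

147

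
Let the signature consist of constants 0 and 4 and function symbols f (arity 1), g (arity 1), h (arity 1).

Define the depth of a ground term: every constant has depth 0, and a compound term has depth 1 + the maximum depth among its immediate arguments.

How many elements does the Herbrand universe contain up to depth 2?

26

Count level by level. With function symbols f/1, g/1, h/1, the terms of depth ≤ k are the 2 constants together with each function applied to depth-≤(k−1) tuples, so N_k = 2 + N_{k-1} + N_{k-1} + N_{k-1}.
N_0 = 2
N_1 = 2 + 2 + 2 + 2 = 8
N_2 = 2 + 8 + 8 + 8 = 26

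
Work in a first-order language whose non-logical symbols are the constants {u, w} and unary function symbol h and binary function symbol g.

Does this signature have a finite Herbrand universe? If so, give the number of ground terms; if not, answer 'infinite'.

infinite

The signature has at least one function symbol (h, arity 1) and at least one constant (u).
Iterating h gives infinitely many distinct ground terms: u, h(u), h(h(u)), ...
So the Herbrand universe is infinite.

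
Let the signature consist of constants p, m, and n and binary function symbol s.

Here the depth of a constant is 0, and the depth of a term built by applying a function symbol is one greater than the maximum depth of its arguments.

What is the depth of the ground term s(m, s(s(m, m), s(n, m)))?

depth(s(m, m)) = 1 + max(0, 0) = 1
depth(s(n, m)) = 1 + max(0, 0) = 1
depth(s(s(m, m), s(n, m))) = 1 + max(1, 1) = 2
depth(s(m, s(s(m, m), s(n, m)))) = 1 + max(0, 2) = 3

3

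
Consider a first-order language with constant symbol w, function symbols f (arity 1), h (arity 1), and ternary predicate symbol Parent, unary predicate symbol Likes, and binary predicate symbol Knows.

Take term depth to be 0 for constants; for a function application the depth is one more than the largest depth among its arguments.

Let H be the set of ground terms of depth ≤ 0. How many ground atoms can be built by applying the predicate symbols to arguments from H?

First count ground terms of depth ≤ 0.
Let N_k count ground terms of depth at most k. Each non-constant term of depth ≤ k is some function symbol applied to depth-≤(k−1) arguments, giving N_k = 1 + N_{k-1} + N_{k-1}.
N_0 = 1
So |H| = 1.
Ground atoms are formed by filling each argument slot of a predicate with a term from H, so an r-ary predicate gives |H|^r atoms:
  Parent: 1^3 = 1;  Likes: 1;  Knows: 1^2 = 1
Total ground atoms: 1 + 1 + 1 = 3.

3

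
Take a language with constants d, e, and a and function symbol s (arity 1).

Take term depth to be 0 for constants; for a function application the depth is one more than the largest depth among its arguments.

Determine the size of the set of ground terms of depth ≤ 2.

Count level by level. With function symbols s/1, the terms of depth ≤ k are the 3 constants together with each function applied to depth-≤(k−1) tuples, so N_k = 3 + N_{k-1}.
N_0 = 3
N_1 = 3 + 3 = 6
N_2 = 3 + 6 = 9

9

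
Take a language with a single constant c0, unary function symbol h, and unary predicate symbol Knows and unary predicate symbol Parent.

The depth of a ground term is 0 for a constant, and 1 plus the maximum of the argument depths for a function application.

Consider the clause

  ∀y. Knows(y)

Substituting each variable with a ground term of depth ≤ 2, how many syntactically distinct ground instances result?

3

Ground terms of depth ≤ 2:
  If N_k denotes the number of depth-≤k ground terms, the 1 constant gives N_0 = 1, and each function symbol of arity r contributes N_{k-1}^r new terms at level k: N_k = 1 + N_{k-1}.
  N_0 = 1
  N_1 = 1 + 1 = 2
  N_2 = 1 + 2 = 3
  Explicitly: c0, h(c0), h(h(c0)).
So there are 3 ground terms available for substitution.
The clause has 1 distinct variable (y), which appears in the body. In the free term algebra distinct substitutions yield syntactically distinct ground instances.
Number of ground instances = 3.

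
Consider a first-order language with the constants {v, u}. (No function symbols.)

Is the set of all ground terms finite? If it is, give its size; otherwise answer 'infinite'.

There are no function symbols, so every ground term is one of the 2 constants.
The Herbrand universe is {v, u}, which is finite with 2 elements.

2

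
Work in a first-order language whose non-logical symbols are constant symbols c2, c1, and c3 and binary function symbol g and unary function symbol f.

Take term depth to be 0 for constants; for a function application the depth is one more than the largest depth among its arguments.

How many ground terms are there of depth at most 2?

243

Count level by level. With function symbols g/2, f/1, the terms of depth ≤ k are the 3 constants together with each function applied to depth-≤(k−1) tuples, so N_k = 3 + N_{k-1}^2 + N_{k-1}.
N_0 = 3
N_1 = 3 + 3^2 + 3 = 15
N_2 = 3 + 15^2 + 15 = 243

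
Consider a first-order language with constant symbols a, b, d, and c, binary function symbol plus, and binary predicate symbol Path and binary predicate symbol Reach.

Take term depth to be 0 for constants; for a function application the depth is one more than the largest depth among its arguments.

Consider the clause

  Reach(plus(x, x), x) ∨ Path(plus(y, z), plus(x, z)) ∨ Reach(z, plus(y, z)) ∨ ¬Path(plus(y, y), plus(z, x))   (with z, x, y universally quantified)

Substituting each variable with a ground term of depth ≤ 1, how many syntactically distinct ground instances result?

Ground terms of depth ≤ 1:
  If N_k denotes the number of depth-≤k ground terms, the 4 constants give N_0 = 4, and each function symbol of arity r contributes N_{k-1}^r new terms at level k: N_k = 4 + N_{k-1}^2.
  N_0 = 4
  N_1 = 4 + 4^2 = 20
So there are 20 ground terms available for substitution.
The body mentions every one of the 3 quantified variables; since ground terms form a free algebra, no two substitutions collapse to the same formula.
Number of ground instances = 20^3 = 8000.

8000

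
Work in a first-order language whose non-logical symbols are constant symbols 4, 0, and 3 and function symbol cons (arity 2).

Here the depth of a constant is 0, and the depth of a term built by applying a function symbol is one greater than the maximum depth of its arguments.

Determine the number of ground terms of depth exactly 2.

135

Let N_k count ground terms of depth at most k. Each non-constant term of depth ≤ k is some function symbol applied to depth-≤(k−1) arguments, giving N_k = 3 + N_{k-1}^2.
N_0 = 3
N_1 = 3 + 3^2 = 12
N_2 = 3 + 12^2 = 147
Terms of depth exactly 2: N_2 − N_1 = 147 − 12 = 135.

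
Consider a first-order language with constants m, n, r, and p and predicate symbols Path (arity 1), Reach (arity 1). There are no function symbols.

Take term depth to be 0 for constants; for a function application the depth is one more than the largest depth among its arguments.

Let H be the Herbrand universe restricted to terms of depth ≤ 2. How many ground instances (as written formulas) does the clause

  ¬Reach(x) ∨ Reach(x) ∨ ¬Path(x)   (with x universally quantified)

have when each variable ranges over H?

Ground terms of depth ≤ 2:
  With no function symbols every ground term is a constant, so there are exactly 4 ground terms at every depth bound.
  N_0 = 4
  N_1 = 4
  N_2 = 4
So there are 4 ground terms available for substitution.
The clause has 1 distinct variable (x), which appears in the body. In the free term algebra distinct substitutions yield syntactically distinct ground instances.
Number of ground instances = 4.

4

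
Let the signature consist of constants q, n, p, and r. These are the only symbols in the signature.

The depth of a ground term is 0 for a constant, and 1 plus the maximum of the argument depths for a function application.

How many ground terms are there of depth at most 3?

4

With no function symbols every ground term is a constant, so there are exactly 4 ground terms at every depth bound.
N_0 = 4
N_1 = 4
N_2 = 4
N_3 = 4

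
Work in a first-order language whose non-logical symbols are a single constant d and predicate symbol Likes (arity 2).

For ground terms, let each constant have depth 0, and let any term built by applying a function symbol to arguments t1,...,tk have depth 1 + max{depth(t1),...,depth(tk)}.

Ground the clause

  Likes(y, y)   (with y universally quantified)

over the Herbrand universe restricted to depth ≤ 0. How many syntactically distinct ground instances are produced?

Ground terms of depth ≤ 0:
  With no function symbols every ground term is a constant, so there is exactly 1 ground term at every depth bound.
  N_0 = 1
  Explicitly: d.
So there is exactly 1 ground term available for substitution.
There is 1 variable to instantiate (y),  occurring in at least one literal, so different choices give different ground instances.
Number of ground instances = 1.

1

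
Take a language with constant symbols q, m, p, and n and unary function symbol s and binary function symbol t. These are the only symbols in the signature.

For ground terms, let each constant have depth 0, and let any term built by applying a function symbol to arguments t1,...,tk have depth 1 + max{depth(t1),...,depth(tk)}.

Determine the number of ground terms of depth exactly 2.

580

Count level by level. With function symbols s/1, t/2, the terms of depth ≤ k are the 4 constants together with each function applied to depth-≤(k−1) tuples, so N_k = 4 + N_{k-1} + N_{k-1}^2.
N_0 = 4
N_1 = 4 + 4 + 4^2 = 24
N_2 = 4 + 24 + 24^2 = 604
Terms of depth exactly 2: N_2 − N_1 = 604 − 24 = 580.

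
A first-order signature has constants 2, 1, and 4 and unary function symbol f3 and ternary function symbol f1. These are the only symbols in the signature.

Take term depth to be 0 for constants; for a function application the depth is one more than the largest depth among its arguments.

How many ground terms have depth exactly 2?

Write N_k for the number of ground terms of depth ≤ k. A term of depth ≤ k is either a constant or a function symbol applied to arguments of depth ≤ k−1, so N_k = 3 + N_{k-1} + N_{k-1}^3.
N_0 = 3
N_1 = 3 + 3 + 3^3 = 33
N_2 = 3 + 33 + 33^3 = 35973
Terms of depth exactly 2: N_2 − N_1 = 35973 − 33 = 35940.

35940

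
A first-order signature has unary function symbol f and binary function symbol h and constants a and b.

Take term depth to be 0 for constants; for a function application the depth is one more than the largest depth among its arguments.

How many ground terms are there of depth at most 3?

5552

If N_k denotes the number of depth-≤k ground terms, the 2 constants give N_0 = 2, and each function symbol of arity r contributes N_{k-1}^r new terms at level k: N_k = 2 + N_{k-1} + N_{k-1}^2.
N_0 = 2
N_1 = 2 + 2 + 2^2 = 8
N_2 = 2 + 8 + 8^2 = 74
N_3 = 2 + 74 + 74^2 = 5552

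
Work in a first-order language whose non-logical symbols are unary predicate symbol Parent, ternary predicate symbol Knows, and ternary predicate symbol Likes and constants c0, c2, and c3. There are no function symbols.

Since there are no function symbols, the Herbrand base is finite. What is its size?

With no function symbols, the Herbrand universe is just the 3 constants.
Ground atoms per predicate: Parent: 3, Knows: 3^3 = 27, Likes: 3^3 = 27.
Herbrand base size = 3 + 27 + 27 = 57.

57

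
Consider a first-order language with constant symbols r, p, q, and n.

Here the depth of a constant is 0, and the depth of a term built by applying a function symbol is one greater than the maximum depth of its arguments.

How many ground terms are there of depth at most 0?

4

With no function symbols every ground term is a constant, so there are exactly 4 ground terms at every depth bound.
N_0 = 4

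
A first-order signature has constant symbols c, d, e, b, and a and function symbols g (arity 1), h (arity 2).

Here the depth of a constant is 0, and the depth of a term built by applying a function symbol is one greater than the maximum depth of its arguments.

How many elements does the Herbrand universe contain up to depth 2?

1265

Count level by level. With function symbols g/1, h/2, the terms of depth ≤ k are the 5 constants together with each function applied to depth-≤(k−1) tuples, so N_k = 5 + N_{k-1} + N_{k-1}^2.
N_0 = 5
N_1 = 5 + 5 + 5^2 = 35
N_2 = 5 + 35 + 35^2 = 1265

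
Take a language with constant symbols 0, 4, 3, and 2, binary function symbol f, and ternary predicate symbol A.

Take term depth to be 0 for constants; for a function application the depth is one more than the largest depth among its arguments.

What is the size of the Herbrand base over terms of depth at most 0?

64

First count ground terms of depth ≤ 0.
Let N_k = |{terms of depth ≤ k}|. Then N_0 = 4 and N_k = 4 + N_{k-1}^2 for k ≥ 1 (one summand per function symbol, arity giving the exponent).
N_0 = 4
So |H| = 4.
Each predicate of arity r yields |H|^r ground atoms (one per choice of an r-tuple from H):
  A: 4^3 = 64
Total ground atoms: 64.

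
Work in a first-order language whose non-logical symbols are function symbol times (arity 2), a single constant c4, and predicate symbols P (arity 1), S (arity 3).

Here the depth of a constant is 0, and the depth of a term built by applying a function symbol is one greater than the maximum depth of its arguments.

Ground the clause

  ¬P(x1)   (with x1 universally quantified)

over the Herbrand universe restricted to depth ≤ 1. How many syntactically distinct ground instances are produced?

2

Ground terms of depth ≤ 1:
  Count level by level. With function symbols times/2, the terms of depth ≤ k are the 1 constant together with each function applied to depth-≤(k−1) tuples, so N_k = 1 + N_{k-1}^2.
  N_0 = 1
  N_1 = 1 + 1^2 = 2
So there are 2 ground terms available for substitution.
The body mentions the single quantified variable x1; since ground terms form a free algebra, no two substitutions collapse to the same formula.
Number of ground instances = 2.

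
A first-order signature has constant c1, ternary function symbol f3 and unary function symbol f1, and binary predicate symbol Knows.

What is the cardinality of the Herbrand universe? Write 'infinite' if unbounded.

infinite

The signature has at least one function symbol (f3, arity 3) and at least one constant (c1).
Iterating f3 gives infinitely many distinct ground terms: c1, f3(c1, c1, c1), f3(f3(c1, c1, c1), f3(c1, c1, c1), f3(c1, c1, c1)), ...
So the Herbrand universe is infinite.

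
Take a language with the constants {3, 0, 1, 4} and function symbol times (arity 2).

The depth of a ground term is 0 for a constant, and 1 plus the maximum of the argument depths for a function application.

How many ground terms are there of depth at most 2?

Let N_k count ground terms of depth at most k. Each non-constant term of depth ≤ k is some function symbol applied to depth-≤(k−1) arguments, giving N_k = 4 + N_{k-1}^2.
N_0 = 4
N_1 = 4 + 4^2 = 20
N_2 = 4 + 20^2 = 404

404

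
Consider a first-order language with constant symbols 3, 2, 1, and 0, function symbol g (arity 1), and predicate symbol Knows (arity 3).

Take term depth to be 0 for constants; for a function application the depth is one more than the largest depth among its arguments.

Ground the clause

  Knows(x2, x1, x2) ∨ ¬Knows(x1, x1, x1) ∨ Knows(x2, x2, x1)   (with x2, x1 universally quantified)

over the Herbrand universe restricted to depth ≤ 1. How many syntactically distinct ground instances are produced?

Ground terms of depth ≤ 1:
  Let N_k count ground terms of depth at most k. Each non-constant term of depth ≤ k is some function symbol applied to depth-≤(k−1) arguments, giving N_k = 4 + N_{k-1}.
  N_0 = 4
  N_1 = 4 + 4 = 8
  Explicitly: 3, 2, 1, 0, g(3), g(2), g(1), g(0).
So there are 8 ground terms available for substitution.
The clause has 2 distinct variables (x2, x1), each appearing in the body. In the free term algebra distinct substitutions yield syntactically distinct ground instances.
Number of ground instances = 8^2 = 64.

64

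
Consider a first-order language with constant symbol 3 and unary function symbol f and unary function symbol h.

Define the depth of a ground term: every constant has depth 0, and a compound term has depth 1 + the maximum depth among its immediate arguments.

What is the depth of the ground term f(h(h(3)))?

depth(h(3)) = 1 + depth(3) = 1 + 0 = 1
depth(h(h(3))) = 1 + depth(h(3)) = 1 + 1 = 2
depth(f(h(h(3)))) = 1 + depth(h(h(3))) = 1 + 2 = 3

3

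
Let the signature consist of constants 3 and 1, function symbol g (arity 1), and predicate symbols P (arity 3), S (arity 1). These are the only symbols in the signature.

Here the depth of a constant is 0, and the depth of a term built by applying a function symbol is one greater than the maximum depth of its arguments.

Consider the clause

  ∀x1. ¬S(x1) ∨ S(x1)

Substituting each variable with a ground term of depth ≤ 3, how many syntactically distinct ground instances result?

Ground terms of depth ≤ 3:
  Count level by level. With function symbols g/1, the terms of depth ≤ k are the 2 constants together with each function applied to depth-≤(k−1) tuples, so N_k = 2 + N_{k-1}.
  N_0 = 2
  N_1 = 2 + 2 = 4
  N_2 = 2 + 4 = 6
  N_3 = 2 + 6 = 8
  Explicitly: 3, 1, g(3), g(1), g(g(3)), g(g(1)), g(g(g(3))), g(g(g(1))).
So there are 8 ground terms available for substitution.
The body mentions the single quantified variable x1; since ground terms form a free algebra, no two substitutions collapse to the same formula.
Number of ground instances = 8.

8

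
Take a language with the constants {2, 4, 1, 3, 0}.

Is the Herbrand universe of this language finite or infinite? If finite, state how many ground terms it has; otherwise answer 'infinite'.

There are no function symbols, so every ground term is one of the 5 constants.
The Herbrand universe is {2, 4, 1, 3, 0}, which is finite with 5 elements.

5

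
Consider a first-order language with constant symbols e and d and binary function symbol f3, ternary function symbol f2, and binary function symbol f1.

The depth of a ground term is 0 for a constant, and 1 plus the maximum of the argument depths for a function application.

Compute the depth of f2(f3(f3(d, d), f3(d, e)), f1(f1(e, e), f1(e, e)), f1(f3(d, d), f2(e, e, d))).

3

depth(f3(d, d)) = 1 + max(0, 0) = 1
depth(f3(d, e)) = 1 + max(0, 0) = 1
depth(f3(f3(d, d), f3(d, e))) = 1 + max(1, 1) = 2
depth(f1(e, e)) = 1 + max(0, 0) = 1
depth(f1(f1(e, e), f1(e, e))) = 1 + max(1, 1) = 2
depth(f2(e, e, d)) = 1 + max(0, 0, 0) = 1
depth(f1(f3(d, d), f2(e, e, d))) = 1 + max(1, 1) = 2
depth(f2(f3(f3(d, d), f3(d, e)), f1(f1(e, e), f1(e, e)), f1(f3(d, d), f2(e, e, d)))) = 1 + max(2, 2, 2) = 3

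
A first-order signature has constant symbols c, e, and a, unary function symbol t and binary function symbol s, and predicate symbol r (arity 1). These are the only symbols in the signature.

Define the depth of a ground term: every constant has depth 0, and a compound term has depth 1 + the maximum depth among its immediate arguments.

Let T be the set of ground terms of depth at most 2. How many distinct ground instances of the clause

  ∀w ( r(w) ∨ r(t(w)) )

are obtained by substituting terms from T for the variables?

Ground terms of depth ≤ 2:
  Write N_k for the number of ground terms of depth ≤ k. A term of depth ≤ k is either a constant or a function symbol applied to arguments of depth ≤ k−1, so N_k = 3 + N_{k-1} + N_{k-1}^2.
  N_0 = 3
  N_1 = 3 + 3 + 3^2 = 15
  N_2 = 3 + 15 + 15^2 = 243
So there are 243 ground terms available for substitution.
There is 1 variable to instantiate (w),  occurring in at least one literal, so different choices give different ground instances.
Number of ground instances = 243.

243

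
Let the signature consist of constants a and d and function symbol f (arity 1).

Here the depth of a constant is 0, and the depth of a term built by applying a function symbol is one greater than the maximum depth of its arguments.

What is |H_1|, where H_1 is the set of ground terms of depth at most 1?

4

Let N_k = |{terms of depth ≤ k}|. Then N_0 = 2 and N_k = 2 + N_{k-1} for k ≥ 1 (one summand per function symbol, arity giving the exponent).
N_0 = 2
N_1 = 2 + 2 = 4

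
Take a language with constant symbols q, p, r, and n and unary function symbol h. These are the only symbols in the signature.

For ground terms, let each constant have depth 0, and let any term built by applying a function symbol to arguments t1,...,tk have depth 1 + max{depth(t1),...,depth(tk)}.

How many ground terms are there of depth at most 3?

16

Let N_k = |{terms of depth ≤ k}|. Then N_0 = 4 and N_k = 4 + N_{k-1} for k ≥ 1 (one summand per function symbol, arity giving the exponent).
N_0 = 4
N_1 = 4 + 4 = 8
N_2 = 4 + 8 = 12
N_3 = 4 + 12 = 16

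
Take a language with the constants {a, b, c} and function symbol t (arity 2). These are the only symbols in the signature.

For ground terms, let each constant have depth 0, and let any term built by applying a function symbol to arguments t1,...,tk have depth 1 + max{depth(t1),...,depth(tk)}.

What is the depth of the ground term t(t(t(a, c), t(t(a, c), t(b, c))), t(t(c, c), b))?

depth(t(a, c)) = 1 + max(0, 0) = 1
depth(t(b, c)) = 1 + max(0, 0) = 1
depth(t(t(a, c), t(b, c))) = 1 + max(1, 1) = 2
depth(t(t(a, c), t(t(a, c), t(b, c)))) = 1 + max(1, 2) = 3
depth(t(c, c)) = 1 + max(0, 0) = 1
depth(t(t(c, c), b)) = 1 + max(1, 0) = 2
depth(t(t(t(a, c), t(t(a, c), t(b, c))), t(t(c, c), b))) = 1 + max(3, 2) = 4

4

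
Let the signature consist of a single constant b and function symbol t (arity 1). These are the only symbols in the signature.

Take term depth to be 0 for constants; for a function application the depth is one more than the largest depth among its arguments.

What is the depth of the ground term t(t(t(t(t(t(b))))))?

6

depth(t(b)) = 1 + depth(b) = 1 + 0 = 1
depth(t(t(b))) = 1 + depth(t(b)) = 1 + 1 = 2
depth(t(t(t(b)))) = 1 + depth(t(t(b))) = 1 + 2 = 3
depth(t(t(t(t(b))))) = 1 + depth(t(t(t(b)))) = 1 + 3 = 4
depth(t(t(t(t(t(b)))))) = 1 + depth(t(t(t(t(b))))) = 1 + 4 = 5
depth(t(t(t(t(t(t(b))))))) = 1 + depth(t(t(t(t(t(b)))))) = 1 + 5 = 6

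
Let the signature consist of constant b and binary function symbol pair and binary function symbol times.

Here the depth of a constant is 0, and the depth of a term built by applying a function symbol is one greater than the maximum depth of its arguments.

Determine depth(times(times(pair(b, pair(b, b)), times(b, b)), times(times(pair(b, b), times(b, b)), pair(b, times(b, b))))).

4

depth(pair(b, b)) = 1 + max(0, 0) = 1
depth(pair(b, pair(b, b))) = 1 + max(0, 1) = 2
depth(times(b, b)) = 1 + max(0, 0) = 1
depth(times(pair(b, pair(b, b)), times(b, b))) = 1 + max(2, 1) = 3
depth(times(pair(b, b), times(b, b))) = 1 + max(1, 1) = 2
depth(pair(b, times(b, b))) = 1 + max(0, 1) = 2
depth(times(times(pair(b, b), times(b, b)), pair(b, times(b, b)))) = 1 + max(2, 2) = 3
depth(times(times(pair(b, pair(b, b)), times(b, b)), times(times(pair(b, b), times(b, b)), pair(b, times(b, b))))) = 1 + max(3, 3) = 4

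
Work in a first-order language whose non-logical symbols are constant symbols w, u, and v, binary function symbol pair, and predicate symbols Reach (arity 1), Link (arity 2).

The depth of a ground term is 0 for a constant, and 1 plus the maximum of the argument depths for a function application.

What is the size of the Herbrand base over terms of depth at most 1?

156

First count ground terms of depth ≤ 1.
Count level by level. With function symbols pair/2, the terms of depth ≤ k are the 3 constants together with each function applied to depth-≤(k−1) tuples, so N_k = 3 + N_{k-1}^2.
N_0 = 3
N_1 = 3 + 3^2 = 12
Explicitly: w, u, v, pair(w, w), pair(w, u), pair(w, v), pair(u, w), pair(u, u), pair(u, v), pair(v, w), pair(v, u), pair(v, v).
So |H| = 12.
A ground atom is a predicate applied to a tuple of terms from H, so the count is the sum over predicates of |H|^arity:
  Reach: 12;  Link: 12^2 = 144
Total ground atoms: 12 + 144 = 156.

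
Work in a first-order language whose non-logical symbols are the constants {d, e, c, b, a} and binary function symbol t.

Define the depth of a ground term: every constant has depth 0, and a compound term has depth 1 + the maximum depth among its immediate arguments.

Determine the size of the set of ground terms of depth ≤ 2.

905

Count level by level. With function symbols t/2, the terms of depth ≤ k are the 5 constants together with each function applied to depth-≤(k−1) tuples, so N_k = 5 + N_{k-1}^2.
N_0 = 5
N_1 = 5 + 5^2 = 30
N_2 = 5 + 30^2 = 905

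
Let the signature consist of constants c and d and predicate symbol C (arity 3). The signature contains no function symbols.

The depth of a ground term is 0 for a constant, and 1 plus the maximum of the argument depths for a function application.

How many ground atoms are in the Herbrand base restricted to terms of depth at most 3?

First count ground terms of depth ≤ 3.
With no function symbols every ground term is a constant, so there are exactly 2 ground terms at every depth bound.
N_0 = 2
N_1 = 2
N_2 = 2
N_3 = 2
So |H| = 2.
Ground atoms are formed by filling each argument slot of a predicate with a term from H, so an r-ary predicate gives |H|^r atoms:
  C: 2^3 = 8
Total ground atoms: 8.

8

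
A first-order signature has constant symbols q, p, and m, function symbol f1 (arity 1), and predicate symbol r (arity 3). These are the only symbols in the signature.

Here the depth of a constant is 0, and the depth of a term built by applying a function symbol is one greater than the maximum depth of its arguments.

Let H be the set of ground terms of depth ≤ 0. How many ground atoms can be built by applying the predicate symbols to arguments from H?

27

First count ground terms of depth ≤ 0.
If N_k denotes the number of depth-≤k ground terms, the 3 constants give N_0 = 3, and each function symbol of arity r contributes N_{k-1}^r new terms at level k: N_k = 3 + N_{k-1}.
N_0 = 3
Explicitly: q, p, m.
So |H| = 3.
A ground atom is a predicate applied to a tuple of terms from H, so the count is the sum over predicates of |H|^arity:
  r: 3^3 = 27
Total ground atoms: 27.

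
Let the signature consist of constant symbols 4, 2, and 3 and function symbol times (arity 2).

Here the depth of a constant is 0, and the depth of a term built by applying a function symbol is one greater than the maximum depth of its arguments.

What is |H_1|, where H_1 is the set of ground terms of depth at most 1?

Count level by level. With function symbols times/2, the terms of depth ≤ k are the 3 constants together with each function applied to depth-≤(k−1) tuples, so N_k = 3 + N_{k-1}^2.
N_0 = 3
N_1 = 3 + 3^2 = 12

12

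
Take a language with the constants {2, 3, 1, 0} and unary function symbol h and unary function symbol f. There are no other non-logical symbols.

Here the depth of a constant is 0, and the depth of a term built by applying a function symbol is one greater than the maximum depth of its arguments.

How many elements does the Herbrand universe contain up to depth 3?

60

Write N_k for the number of ground terms of depth ≤ k. A term of depth ≤ k is either a constant or a function symbol applied to arguments of depth ≤ k−1, so N_k = 4 + N_{k-1} + N_{k-1}.
N_0 = 4
N_1 = 4 + 4 + 4 = 12
N_2 = 4 + 12 + 12 = 28
N_3 = 4 + 28 + 28 = 60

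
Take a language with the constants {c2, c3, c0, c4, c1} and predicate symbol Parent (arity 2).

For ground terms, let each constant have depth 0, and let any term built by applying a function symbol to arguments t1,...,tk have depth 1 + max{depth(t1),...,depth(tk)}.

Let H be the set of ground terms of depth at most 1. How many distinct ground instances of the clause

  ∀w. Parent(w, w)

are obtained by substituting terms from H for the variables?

Ground terms of depth ≤ 1:
  With no function symbols every ground term is a constant, so there are exactly 5 ground terms at every depth bound.
  N_0 = 5
  N_1 = 5
  Explicitly: c2, c3, c0, c4, c1.
So there are 5 ground terms available for substitution.
The body mentions the single quantified variable w; since ground terms form a free algebra, no two substitutions collapse to the same formula.
Number of ground instances = 5.

5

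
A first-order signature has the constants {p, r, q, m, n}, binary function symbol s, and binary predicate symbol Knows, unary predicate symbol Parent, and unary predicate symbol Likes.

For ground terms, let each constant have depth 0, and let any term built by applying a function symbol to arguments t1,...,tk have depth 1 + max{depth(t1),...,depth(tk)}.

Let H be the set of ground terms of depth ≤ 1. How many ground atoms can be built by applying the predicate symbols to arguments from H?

First count ground terms of depth ≤ 1.
If N_k denotes the number of depth-≤k ground terms, the 5 constants give N_0 = 5, and each function symbol of arity r contributes N_{k-1}^r new terms at level k: N_k = 5 + N_{k-1}^2.
N_0 = 5
N_1 = 5 + 5^2 = 30
So |H| = 30.
Ground atoms are formed by filling each argument slot of a predicate with a term from H, so an r-ary predicate gives |H|^r atoms:
  Knows: 30^2 = 900;  Parent: 30;  Likes: 30
Total ground atoms: 900 + 30 + 30 = 960.

960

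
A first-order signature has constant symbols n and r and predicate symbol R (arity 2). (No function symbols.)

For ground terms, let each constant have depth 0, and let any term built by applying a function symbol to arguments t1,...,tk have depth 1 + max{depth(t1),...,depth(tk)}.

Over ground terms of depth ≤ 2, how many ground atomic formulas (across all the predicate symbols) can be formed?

4

First count ground terms of depth ≤ 2.
With no function symbols every ground term is a constant, so there are exactly 2 ground terms at every depth bound.
N_0 = 2
N_1 = 2
N_2 = 2
Explicitly: n, r.
So |H| = 2.
For each predicate symbol, the number of ground atoms is |H| raised to its arity; summing:
  R: 2^2 = 4
Total ground atoms: 4.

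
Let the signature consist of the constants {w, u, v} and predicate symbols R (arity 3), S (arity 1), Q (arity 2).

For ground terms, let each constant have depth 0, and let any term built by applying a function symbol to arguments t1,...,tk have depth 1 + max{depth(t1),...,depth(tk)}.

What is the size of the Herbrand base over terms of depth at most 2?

39

First count ground terms of depth ≤ 2.
With no function symbols every ground term is a constant, so there are exactly 3 ground terms at every depth bound.
N_0 = 3
N_1 = 3
N_2 = 3
Explicitly: w, u, v.
So |H| = 3.
For each predicate symbol, the number of ground atoms is |H| raised to its arity; summing:
  R: 3^3 = 27;  S: 3;  Q: 3^2 = 9
Total ground atoms: 27 + 3 + 9 = 39.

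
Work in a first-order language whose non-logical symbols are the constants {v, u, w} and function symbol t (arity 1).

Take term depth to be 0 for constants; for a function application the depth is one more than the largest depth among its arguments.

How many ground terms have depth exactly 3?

3

Count level by level. With function symbols t/1, the terms of depth ≤ k are the 3 constants together with each function applied to depth-≤(k−1) tuples, so N_k = 3 + N_{k-1}.
N_0 = 3
N_1 = 3 + 3 = 6
N_2 = 3 + 6 = 9
N_3 = 3 + 9 = 12
Terms of depth exactly 3: N_3 − N_2 = 12 − 9 = 3.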